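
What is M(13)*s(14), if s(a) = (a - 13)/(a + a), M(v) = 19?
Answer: 19/28 ≈ 0.67857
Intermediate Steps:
s(a) = (-13 + a)/(2*a) (s(a) = (-13 + a)/((2*a)) = (-13 + a)*(1/(2*a)) = (-13 + a)/(2*a))
M(13)*s(14) = 19*((½)*(-13 + 14)/14) = 19*((½)*(1/14)*1) = 19*(1/28) = 19/28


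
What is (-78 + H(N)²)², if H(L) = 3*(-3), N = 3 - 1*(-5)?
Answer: 9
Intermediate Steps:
N = 8 (N = 3 + 5 = 8)
H(L) = -9
(-78 + H(N)²)² = (-78 + (-9)²)² = (-78 + 81)² = 3² = 9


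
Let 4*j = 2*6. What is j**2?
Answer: 9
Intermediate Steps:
j = 3 (j = (2*6)/4 = (1/4)*12 = 3)
j**2 = 3**2 = 9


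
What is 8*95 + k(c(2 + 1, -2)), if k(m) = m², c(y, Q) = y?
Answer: 769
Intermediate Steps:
8*95 + k(c(2 + 1, -2)) = 8*95 + (2 + 1)² = 760 + 3² = 760 + 9 = 769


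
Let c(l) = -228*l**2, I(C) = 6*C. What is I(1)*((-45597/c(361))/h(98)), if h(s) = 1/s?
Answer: 2234253/2476099 ≈ 0.90233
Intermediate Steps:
I(1)*((-45597/c(361))/h(98)) = (6*1)*((-45597/((-228*361**2)))/(1/98)) = 6*((-45597/((-228*130321)))/(1/98)) = 6*(-45597/(-29713188)*98) = 6*(-45597*(-1)/29713188*98) = 6*(-1*(-15199/9904396)*98) = 6*((15199/9904396)*98) = 6*(744751/4952198) = 2234253/2476099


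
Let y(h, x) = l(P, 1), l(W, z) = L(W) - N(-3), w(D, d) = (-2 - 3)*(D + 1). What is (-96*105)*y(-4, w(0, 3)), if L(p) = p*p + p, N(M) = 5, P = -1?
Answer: 50400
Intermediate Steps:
L(p) = p + p² (L(p) = p² + p = p + p²)
w(D, d) = -5 - 5*D (w(D, d) = -5*(1 + D) = -5 - 5*D)
l(W, z) = -5 + W*(1 + W) (l(W, z) = W*(1 + W) - 1*5 = W*(1 + W) - 5 = -5 + W*(1 + W))
y(h, x) = -5 (y(h, x) = -5 - (1 - 1) = -5 - 1*0 = -5 + 0 = -5)
(-96*105)*y(-4, w(0, 3)) = -96*105*(-5) = -10080*(-5) = 50400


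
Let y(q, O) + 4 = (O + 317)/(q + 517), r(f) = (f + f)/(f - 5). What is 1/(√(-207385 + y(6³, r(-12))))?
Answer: -I*√8050643740569/1292134458 ≈ -0.0021959*I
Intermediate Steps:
r(f) = 2*f/(-5 + f) (r(f) = (2*f)/(-5 + f) = 2*f/(-5 + f))
y(q, O) = -4 + (317 + O)/(517 + q) (y(q, O) = -4 + (O + 317)/(q + 517) = -4 + (317 + O)/(517 + q))
1/(√(-207385 + y(6³, r(-12)))) = 1/(√(-207385 + (-1751 + 2*(-12)/(-5 - 12) - 4*6³)/(517 + 6³))) = 1/(√(-207385 + (-1751 + 2*(-12)/(-17) - 4*216)/(517 + 216))) = 1/(√(-207385 + (-1751 + 2*(-12)*(-1/17) - 864)/733)) = 1/(√(-207385 + (-1751 + 24/17 - 864)/733)) = 1/(√(-207385 + (1/733)*(-44431/17))) = 1/(√(-207385 - 44431/12461)) = 1/(√(-2584268916/12461)) = 1/(2*I*√8050643740569/12461) = -I*√8050643740569/1292134458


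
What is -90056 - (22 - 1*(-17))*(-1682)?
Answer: -24458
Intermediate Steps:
-90056 - (22 - 1*(-17))*(-1682) = -90056 - (22 + 17)*(-1682) = -90056 - 39*(-1682) = -90056 - 1*(-65598) = -90056 + 65598 = -24458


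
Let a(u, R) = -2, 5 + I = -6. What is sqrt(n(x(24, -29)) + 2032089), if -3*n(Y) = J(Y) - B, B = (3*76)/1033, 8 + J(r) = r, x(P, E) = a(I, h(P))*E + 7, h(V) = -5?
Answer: sqrt(2168399622738)/1033 ≈ 1425.5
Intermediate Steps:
I = -11 (I = -5 - 6 = -11)
x(P, E) = 7 - 2*E (x(P, E) = -2*E + 7 = 7 - 2*E)
J(r) = -8 + r
B = 228/1033 (B = 228*(1/1033) = 228/1033 ≈ 0.22072)
n(Y) = 8492/3099 - Y/3 (n(Y) = -((-8 + Y) - 1*228/1033)/3 = -((-8 + Y) - 228/1033)/3 = -(-8492/1033 + Y)/3 = 8492/3099 - Y/3)
sqrt(n(x(24, -29)) + 2032089) = sqrt((8492/3099 - (7 - 2*(-29))/3) + 2032089) = sqrt((8492/3099 - (7 + 58)/3) + 2032089) = sqrt((8492/3099 - 1/3*65) + 2032089) = sqrt((8492/3099 - 65/3) + 2032089) = sqrt(-19551/1033 + 2032089) = sqrt(2099128386/1033) = sqrt(2168399622738)/1033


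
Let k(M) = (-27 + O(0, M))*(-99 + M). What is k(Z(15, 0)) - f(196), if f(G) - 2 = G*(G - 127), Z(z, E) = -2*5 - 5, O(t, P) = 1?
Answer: -10562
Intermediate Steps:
Z(z, E) = -15 (Z(z, E) = -10 - 5 = -15)
k(M) = 2574 - 26*M (k(M) = (-27 + 1)*(-99 + M) = -26*(-99 + M) = 2574 - 26*M)
f(G) = 2 + G*(-127 + G) (f(G) = 2 + G*(G - 127) = 2 + G*(-127 + G))
k(Z(15, 0)) - f(196) = (2574 - 26*(-15)) - (2 + 196² - 127*196) = (2574 + 390) - (2 + 38416 - 24892) = 2964 - 1*13526 = 2964 - 13526 = -10562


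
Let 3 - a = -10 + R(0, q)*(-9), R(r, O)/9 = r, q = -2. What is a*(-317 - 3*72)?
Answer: -6929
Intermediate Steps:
R(r, O) = 9*r
a = 13 (a = 3 - (-10 + (9*0)*(-9)) = 3 - (-10 + 0*(-9)) = 3 - (-10 + 0) = 3 - 1*(-10) = 3 + 10 = 13)
a*(-317 - 3*72) = 13*(-317 - 3*72) = 13*(-317 - 216) = 13*(-533) = -6929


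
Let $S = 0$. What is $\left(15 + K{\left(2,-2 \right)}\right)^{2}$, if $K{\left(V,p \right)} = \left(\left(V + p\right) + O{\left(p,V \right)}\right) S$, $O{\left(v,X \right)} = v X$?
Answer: $225$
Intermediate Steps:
$O{\left(v,X \right)} = X v$
$K{\left(V,p \right)} = 0$ ($K{\left(V,p \right)} = \left(\left(V + p\right) + V p\right) 0 = \left(V + p + V p\right) 0 = 0$)
$\left(15 + K{\left(2,-2 \right)}\right)^{2} = \left(15 + 0\right)^{2} = 15^{2} = 225$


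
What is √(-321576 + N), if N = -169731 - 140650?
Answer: I*√631957 ≈ 794.96*I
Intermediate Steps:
N = -310381
√(-321576 + N) = √(-321576 - 310381) = √(-631957) = I*√631957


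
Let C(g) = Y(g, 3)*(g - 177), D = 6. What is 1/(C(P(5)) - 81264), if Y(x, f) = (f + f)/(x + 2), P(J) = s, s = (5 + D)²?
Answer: -41/3331936 ≈ -1.2305e-5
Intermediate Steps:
s = 121 (s = (5 + 6)² = 11² = 121)
P(J) = 121
Y(x, f) = 2*f/(2 + x) (Y(x, f) = (2*f)/(2 + x) = 2*f/(2 + x))
C(g) = 6*(-177 + g)/(2 + g) (C(g) = (2*3/(2 + g))*(g - 177) = (6/(2 + g))*(-177 + g) = 6*(-177 + g)/(2 + g))
1/(C(P(5)) - 81264) = 1/(6*(-177 + 121)/(2 + 121) - 81264) = 1/(6*(-56)/123 - 81264) = 1/(6*(1/123)*(-56) - 81264) = 1/(-112/41 - 81264) = 1/(-3331936/41) = -41/3331936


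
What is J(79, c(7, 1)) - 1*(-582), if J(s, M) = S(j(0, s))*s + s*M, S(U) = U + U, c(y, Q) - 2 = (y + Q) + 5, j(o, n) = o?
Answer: 1767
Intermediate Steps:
c(y, Q) = 7 + Q + y (c(y, Q) = 2 + ((y + Q) + 5) = 2 + ((Q + y) + 5) = 2 + (5 + Q + y) = 7 + Q + y)
S(U) = 2*U
J(s, M) = M*s (J(s, M) = (2*0)*s + s*M = 0*s + M*s = 0 + M*s = M*s)
J(79, c(7, 1)) - 1*(-582) = (7 + 1 + 7)*79 - 1*(-582) = 15*79 + 582 = 1185 + 582 = 1767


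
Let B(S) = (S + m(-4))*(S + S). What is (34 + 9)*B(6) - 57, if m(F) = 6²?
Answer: 21615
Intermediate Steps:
m(F) = 36
B(S) = 2*S*(36 + S) (B(S) = (S + 36)*(S + S) = (36 + S)*(2*S) = 2*S*(36 + S))
(34 + 9)*B(6) - 57 = (34 + 9)*(2*6*(36 + 6)) - 57 = 43*(2*6*42) - 57 = 43*504 - 57 = 21672 - 57 = 21615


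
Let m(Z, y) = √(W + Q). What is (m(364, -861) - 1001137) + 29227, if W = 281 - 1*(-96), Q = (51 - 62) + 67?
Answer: -971910 + √433 ≈ -9.7189e+5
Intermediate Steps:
Q = 56 (Q = -11 + 67 = 56)
W = 377 (W = 281 + 96 = 377)
m(Z, y) = √433 (m(Z, y) = √(377 + 56) = √433)
(m(364, -861) - 1001137) + 29227 = (√433 - 1001137) + 29227 = (-1001137 + √433) + 29227 = -971910 + √433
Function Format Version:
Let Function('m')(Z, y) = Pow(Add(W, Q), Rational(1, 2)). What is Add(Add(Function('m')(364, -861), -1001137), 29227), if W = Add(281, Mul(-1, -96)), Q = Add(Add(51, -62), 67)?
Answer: Add(-971910, Pow(433, Rational(1, 2))) ≈ -9.7189e+5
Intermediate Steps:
Q = 56 (Q = Add(-11, 67) = 56)
W = 377 (W = Add(281, 96) = 377)
Function('m')(Z, y) = Pow(433, Rational(1, 2)) (Function('m')(Z, y) = Pow(Add(377, 56), Rational(1, 2)) = Pow(433, Rational(1, 2)))
Add(Add(Function('m')(364, -861), -1001137), 29227) = Add(Add(Pow(433, Rational(1, 2)), -1001137), 29227) = Add(Add(-1001137, Pow(433, Rational(1, 2))), 29227) = Add(-971910, Pow(433, Rational(1, 2)))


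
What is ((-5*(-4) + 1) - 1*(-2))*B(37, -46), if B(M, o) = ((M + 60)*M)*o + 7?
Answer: -3797001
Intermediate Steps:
B(M, o) = 7 + M*o*(60 + M) (B(M, o) = ((60 + M)*M)*o + 7 = (M*(60 + M))*o + 7 = M*o*(60 + M) + 7 = 7 + M*o*(60 + M))
((-5*(-4) + 1) - 1*(-2))*B(37, -46) = ((-5*(-4) + 1) - 1*(-2))*(7 - 46*37**2 + 60*37*(-46)) = ((20 + 1) + 2)*(7 - 46*1369 - 102120) = (21 + 2)*(7 - 62974 - 102120) = 23*(-165087) = -3797001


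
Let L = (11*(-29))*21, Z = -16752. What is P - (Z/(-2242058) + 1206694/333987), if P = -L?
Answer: 2506811109018239/374409112623 ≈ 6695.4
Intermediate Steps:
L = -6699 (L = -319*21 = -6699)
P = 6699 (P = -1*(-6699) = 6699)
P - (Z/(-2242058) + 1206694/333987) = 6699 - (-16752/(-2242058) + 1206694/333987) = 6699 - (-16752*(-1/2242058) + 1206694*(1/333987)) = 6699 - (8376/1121029 + 1206694/333987) = 6699 - 1*1355536443238/374409112623 = 6699 - 1355536443238/374409112623 = 2506811109018239/374409112623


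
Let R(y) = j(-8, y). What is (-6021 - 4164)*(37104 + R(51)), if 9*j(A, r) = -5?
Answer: -1133695745/3 ≈ -3.7790e+8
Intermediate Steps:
j(A, r) = -5/9 (j(A, r) = (⅑)*(-5) = -5/9)
R(y) = -5/9
(-6021 - 4164)*(37104 + R(51)) = (-6021 - 4164)*(37104 - 5/9) = -10185*333931/9 = -1133695745/3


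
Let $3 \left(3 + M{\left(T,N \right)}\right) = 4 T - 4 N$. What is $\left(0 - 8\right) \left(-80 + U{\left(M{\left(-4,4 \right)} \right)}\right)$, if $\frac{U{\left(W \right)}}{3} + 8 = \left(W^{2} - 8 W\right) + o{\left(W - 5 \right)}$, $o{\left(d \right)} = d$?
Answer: $- \frac{17480}{3} \approx -5826.7$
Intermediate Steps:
$M{\left(T,N \right)} = -3 - \frac{4 N}{3} + \frac{4 T}{3}$ ($M{\left(T,N \right)} = -3 + \frac{4 T - 4 N}{3} = -3 + \frac{- 4 N + 4 T}{3} = -3 - \left(- \frac{4 T}{3} + \frac{4 N}{3}\right) = -3 - \frac{4 N}{3} + \frac{4 T}{3}$)
$U{\left(W \right)} = -39 - 21 W + 3 W^{2}$ ($U{\left(W \right)} = -24 + 3 \left(\left(W^{2} - 8 W\right) + \left(W - 5\right)\right) = -24 + 3 \left(\left(W^{2} - 8 W\right) + \left(-5 + W\right)\right) = -24 + 3 \left(-5 + W^{2} - 7 W\right) = -24 - \left(15 - 3 W^{2} + 21 W\right) = -39 - 21 W + 3 W^{2}$)
$\left(0 - 8\right) \left(-80 + U{\left(M{\left(-4,4 \right)} \right)}\right) = \left(0 - 8\right) \left(-80 - \left(39 - 3 \left(-3 - \frac{16}{3} + \frac{4}{3} \left(-4\right)\right)^{2} + 21 \left(-3 - \frac{16}{3} + \frac{4}{3} \left(-4\right)\right)\right)\right) = \left(0 - 8\right) \left(-80 - \left(39 - 3 \left(-3 - \frac{16}{3} - \frac{16}{3}\right)^{2} + 21 \left(-3 - \frac{16}{3} - \frac{16}{3}\right)\right)\right) = - 8 \left(-80 - \left(-248 - \frac{1681}{3}\right)\right) = - 8 \left(-80 + \left(-39 + 287 + 3 \cdot \frac{1681}{9}\right)\right) = - 8 \left(-80 + \left(-39 + 287 + \frac{1681}{3}\right)\right) = - 8 \left(-80 + \frac{2425}{3}\right) = \left(-8\right) \frac{2185}{3} = - \frac{17480}{3}$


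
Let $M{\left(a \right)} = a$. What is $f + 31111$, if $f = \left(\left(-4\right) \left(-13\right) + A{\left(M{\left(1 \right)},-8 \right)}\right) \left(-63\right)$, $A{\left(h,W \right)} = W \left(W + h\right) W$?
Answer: $56059$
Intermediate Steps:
$A{\left(h,W \right)} = W^{2} \left(W + h\right)$
$f = 24948$ ($f = \left(\left(-4\right) \left(-13\right) + \left(-8\right)^{2} \left(-8 + 1\right)\right) \left(-63\right) = \left(52 + 64 \left(-7\right)\right) \left(-63\right) = \left(52 - 448\right) \left(-63\right) = \left(-396\right) \left(-63\right) = 24948$)
$f + 31111 = 24948 + 31111 = 56059$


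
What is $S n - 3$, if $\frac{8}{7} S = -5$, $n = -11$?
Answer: $\frac{361}{8} \approx 45.125$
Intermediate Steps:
$S = - \frac{35}{8}$ ($S = \frac{7}{8} \left(-5\right) = - \frac{35}{8} \approx -4.375$)
$S n - 3 = \left(- \frac{35}{8}\right) \left(-11\right) - 3 = \frac{385}{8} - 3 = \frac{361}{8}$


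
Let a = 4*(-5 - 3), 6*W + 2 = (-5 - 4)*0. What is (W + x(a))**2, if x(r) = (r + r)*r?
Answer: 37736449/9 ≈ 4.1929e+6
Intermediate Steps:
W = -1/3 (W = -1/3 + ((-5 - 4)*0)/6 = -1/3 + (-9*0)/6 = -1/3 + (1/6)*0 = -1/3 + 0 = -1/3 ≈ -0.33333)
a = -32 (a = 4*(-8) = -32)
x(r) = 2*r**2 (x(r) = (2*r)*r = 2*r**2)
(W + x(a))**2 = (-1/3 + 2*(-32)**2)**2 = (-1/3 + 2*1024)**2 = (-1/3 + 2048)**2 = (6143/3)**2 = 37736449/9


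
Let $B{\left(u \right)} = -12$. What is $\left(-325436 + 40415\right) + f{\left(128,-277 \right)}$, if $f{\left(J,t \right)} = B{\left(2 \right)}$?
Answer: $-285033$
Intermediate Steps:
$f{\left(J,t \right)} = -12$
$\left(-325436 + 40415\right) + f{\left(128,-277 \right)} = \left(-325436 + 40415\right) - 12 = -285021 - 12 = -285033$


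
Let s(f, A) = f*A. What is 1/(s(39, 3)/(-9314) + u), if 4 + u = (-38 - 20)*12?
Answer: -9314/6519917 ≈ -0.0014285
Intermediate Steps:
s(f, A) = A*f
u = -700 (u = -4 + (-38 - 20)*12 = -4 - 58*12 = -4 - 696 = -700)
1/(s(39, 3)/(-9314) + u) = 1/((3*39)/(-9314) - 700) = 1/(117*(-1/9314) - 700) = 1/(-117/9314 - 700) = 1/(-6519917/9314) = -9314/6519917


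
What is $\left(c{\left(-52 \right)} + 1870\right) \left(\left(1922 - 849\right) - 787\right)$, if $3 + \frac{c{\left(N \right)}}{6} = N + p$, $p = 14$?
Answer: $464464$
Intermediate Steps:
$c{\left(N \right)} = 66 + 6 N$ ($c{\left(N \right)} = -18 + 6 \left(N + 14\right) = -18 + 6 \left(14 + N\right) = -18 + \left(84 + 6 N\right) = 66 + 6 N$)
$\left(c{\left(-52 \right)} + 1870\right) \left(\left(1922 - 849\right) - 787\right) = \left(\left(66 + 6 \left(-52\right)\right) + 1870\right) \left(\left(1922 - 849\right) - 787\right) = \left(\left(66 - 312\right) + 1870\right) \left(\left(1922 - 849\right) - 787\right) = \left(-246 + 1870\right) \left(1073 - 787\right) = 1624 \cdot 286 = 464464$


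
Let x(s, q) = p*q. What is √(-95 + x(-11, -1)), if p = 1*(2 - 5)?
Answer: 2*I*√23 ≈ 9.5917*I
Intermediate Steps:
p = -3 (p = 1*(-3) = -3)
x(s, q) = -3*q
√(-95 + x(-11, -1)) = √(-95 - 3*(-1)) = √(-95 + 3) = √(-92) = 2*I*√23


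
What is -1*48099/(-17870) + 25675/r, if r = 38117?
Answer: 2292201833/681150790 ≈ 3.3652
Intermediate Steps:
-1*48099/(-17870) + 25675/r = -1*48099/(-17870) + 25675/38117 = -48099*(-1/17870) + 25675*(1/38117) = 48099/17870 + 25675/38117 = 2292201833/681150790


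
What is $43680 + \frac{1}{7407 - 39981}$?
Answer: $\frac{1422832319}{32574} \approx 43680.0$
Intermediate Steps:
$43680 + \frac{1}{7407 - 39981} = 43680 + \frac{1}{-32574} = 43680 - \frac{1}{32574} = \frac{1422832319}{32574}$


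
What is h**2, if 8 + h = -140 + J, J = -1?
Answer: 22201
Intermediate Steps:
h = -149 (h = -8 + (-140 - 1) = -8 - 141 = -149)
h**2 = (-149)**2 = 22201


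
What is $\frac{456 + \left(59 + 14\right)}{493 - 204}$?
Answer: $\frac{529}{289} \approx 1.8305$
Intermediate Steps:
$\frac{456 + \left(59 + 14\right)}{493 - 204} = \frac{456 + 73}{289} = 529 \cdot \frac{1}{289} = \frac{529}{289}$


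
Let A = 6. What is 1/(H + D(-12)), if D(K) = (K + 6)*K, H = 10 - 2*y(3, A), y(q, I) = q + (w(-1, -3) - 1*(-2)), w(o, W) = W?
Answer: 1/78 ≈ 0.012821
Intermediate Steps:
y(q, I) = -1 + q (y(q, I) = q + (-3 - 1*(-2)) = q + (-3 + 2) = q - 1 = -1 + q)
H = 6 (H = 10 - 2*(-1 + 3) = 10 - 2*2 = 10 - 4 = 6)
D(K) = K*(6 + K) (D(K) = (6 + K)*K = K*(6 + K))
1/(H + D(-12)) = 1/(6 - 12*(6 - 12)) = 1/(6 - 12*(-6)) = 1/(6 + 72) = 1/78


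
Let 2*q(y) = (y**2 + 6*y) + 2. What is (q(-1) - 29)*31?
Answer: -1891/2 ≈ -945.50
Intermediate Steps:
q(y) = 1 + y**2/2 + 3*y (q(y) = ((y**2 + 6*y) + 2)/2 = (2 + y**2 + 6*y)/2 = 1 + y**2/2 + 3*y)
(q(-1) - 29)*31 = ((1 + (1/2)*(-1)**2 + 3*(-1)) - 29)*31 = ((1 + (1/2)*1 - 3) - 29)*31 = ((1 + 1/2 - 3) - 29)*31 = (-3/2 - 29)*31 = -61/2*31 = -1891/2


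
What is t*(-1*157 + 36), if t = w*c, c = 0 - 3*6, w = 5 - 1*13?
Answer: -17424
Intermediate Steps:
w = -8 (w = 5 - 13 = -8)
c = -18 (c = 0 - 18 = -18)
t = 144 (t = -8*(-18) = 144)
t*(-1*157 + 36) = 144*(-1*157 + 36) = 144*(-157 + 36) = 144*(-121) = -17424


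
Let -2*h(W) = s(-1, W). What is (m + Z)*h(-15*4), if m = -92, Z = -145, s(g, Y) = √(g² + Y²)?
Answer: 237*√3601/2 ≈ 7111.0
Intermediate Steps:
s(g, Y) = √(Y² + g²)
h(W) = -√(1 + W²)/2 (h(W) = -√(W² + (-1)²)/2 = -√(W² + 1)/2 = -√(1 + W²)/2)
(m + Z)*h(-15*4) = (-92 - 145)*(-√(1 + (-15*4)²)/2) = -(-237)*√(1 + (-3*20)²)/2 = -(-237)*√(1 + (-60)²)/2 = -(-237)*√(1 + 3600)/2 = -(-237)*√3601/2 = 237*√3601/2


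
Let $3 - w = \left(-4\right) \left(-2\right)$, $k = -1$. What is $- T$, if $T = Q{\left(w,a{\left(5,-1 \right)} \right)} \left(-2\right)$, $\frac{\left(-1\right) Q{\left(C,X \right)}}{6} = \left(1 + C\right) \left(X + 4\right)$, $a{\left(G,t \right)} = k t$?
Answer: $240$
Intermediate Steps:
$a{\left(G,t \right)} = - t$
$w = -5$ ($w = 3 - \left(-4\right) \left(-2\right) = 3 - 8 = -5$)
$Q{\left(C,X \right)} = - 6 \left(1 + C\right) \left(4 + X\right)$ ($Q{\left(C,X \right)} = - 6 \left(1 + C\right) \left(X + 4\right) = - 6 \left(1 + C\right) \left(4 + X\right)$)
$T = -240$ ($T = \left(-24 - -120 - 6 \left(\left(-1\right) \left(-1\right)\right) - - 30 \left(\left(-1\right) \left(-1\right)\right)\right) \left(-2\right) = \left(-24 + 120 - 6 - \left(-30\right) 1\right) \left(-2\right) = \left(-24 + 120 - 6 + 30\right) \left(-2\right) = 120 \left(-2\right) = -240$)
$- T = \left(-1\right) \left(-240\right) = 240$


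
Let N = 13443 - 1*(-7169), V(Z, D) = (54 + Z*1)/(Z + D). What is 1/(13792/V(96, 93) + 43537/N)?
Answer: 515300/8955930601 ≈ 5.7537e-5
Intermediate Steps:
V(Z, D) = (54 + Z)/(D + Z)
N = 20612 (N = 13443 + 7169 = 20612)
1/(13792/V(96, 93) + 43537/N) = 1/(13792/(((54 + 96)/(93 + 96))) + 43537/20612) = 1/(13792/((150/189)) + 43537*(1/20612)) = 1/(13792/(((1/189)*150)) + 43537/20612) = 1/(13792/(50/63) + 43537/20612) = 1/(13792*(63/50) + 43537/20612) = 1/(434448/25 + 43537/20612) = 1/(8955930601/515300) = 515300/8955930601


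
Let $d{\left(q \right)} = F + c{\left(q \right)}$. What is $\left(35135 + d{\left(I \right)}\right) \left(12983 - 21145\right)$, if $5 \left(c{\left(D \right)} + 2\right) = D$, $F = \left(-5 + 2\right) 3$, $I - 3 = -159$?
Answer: $- \frac{1432137168}{5} \approx -2.8643 \cdot 10^{8}$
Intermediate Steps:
$I = -156$ ($I = 3 - 159 = -156$)
$F = -9$ ($F = \left(-3\right) 3 = -9$)
$c{\left(D \right)} = -2 + \frac{D}{5}$
$d{\left(q \right)} = -11 + \frac{q}{5}$ ($d{\left(q \right)} = -9 + \left(-2 + \frac{q}{5}\right) = -11 + \frac{q}{5}$)
$\left(35135 + d{\left(I \right)}\right) \left(12983 - 21145\right) = \left(35135 + \left(-11 + \frac{1}{5} \left(-156\right)\right)\right) \left(12983 - 21145\right) = \left(35135 - \frac{211}{5}\right) \left(-8162\right) = \frac{175464}{5} \left(-8162\right) = - \frac{1432137168}{5}$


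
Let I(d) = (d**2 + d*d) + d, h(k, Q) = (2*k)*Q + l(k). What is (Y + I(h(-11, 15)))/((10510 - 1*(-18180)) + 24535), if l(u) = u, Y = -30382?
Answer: 201839/53225 ≈ 3.7922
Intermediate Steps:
h(k, Q) = k + 2*Q*k (h(k, Q) = (2*k)*Q + k = 2*Q*k + k = k + 2*Q*k)
I(d) = d + 2*d**2 (I(d) = (d**2 + d**2) + d = 2*d**2 + d = d + 2*d**2)
(Y + I(h(-11, 15)))/((10510 - 1*(-18180)) + 24535) = (-30382 + (-11*(1 + 2*15))*(1 + 2*(-11*(1 + 2*15))))/((10510 - 1*(-18180)) + 24535) = (-30382 + (-11*(1 + 30))*(1 + 2*(-11*(1 + 30))))/((10510 + 18180) + 24535) = (-30382 + (-11*31)*(1 + 2*(-11*31)))/(28690 + 24535) = (-30382 - 341*(1 + 2*(-341)))/53225 = (-30382 - 341*(1 - 682))*(1/53225) = (-30382 - 341*(-681))*(1/53225) = (-30382 + 232221)*(1/53225) = 201839*(1/53225) = 201839/53225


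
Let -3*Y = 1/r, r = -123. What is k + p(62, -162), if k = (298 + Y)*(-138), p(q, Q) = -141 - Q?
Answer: -5055715/123 ≈ -41103.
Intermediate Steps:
Y = 1/369 (Y = -1/3/(-123) = -1/3*(-1/123) = 1/369 ≈ 0.0027100)
k = -5058298/123 (k = (298 + 1/369)*(-138) = (109963/369)*(-138) = -5058298/123 ≈ -41124.)
k + p(62, -162) = -5058298/123 + (-141 - 1*(-162)) = -5058298/123 + (-141 + 162) = -5058298/123 + 21 = -5055715/123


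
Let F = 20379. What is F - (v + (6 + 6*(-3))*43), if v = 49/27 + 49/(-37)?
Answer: 20873615/999 ≈ 20895.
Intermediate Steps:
v = 490/999 (v = 49*(1/27) + 49*(-1/37) = 49/27 - 49/37 = 490/999 ≈ 0.49049)
F - (v + (6 + 6*(-3))*43) = 20379 - (490/999 + (6 + 6*(-3))*43) = 20379 - (490/999 + (6 - 18)*43) = 20379 - (490/999 - 12*43) = 20379 - (490/999 - 516) = 20379 - 1*(-514994/999) = 20379 + 514994/999 = 20873615/999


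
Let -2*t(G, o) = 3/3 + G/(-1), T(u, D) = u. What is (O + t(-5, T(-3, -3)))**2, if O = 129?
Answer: 15876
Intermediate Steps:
t(G, o) = -1/2 + G/2 (t(G, o) = -(3/3 + G/(-1))/2 = -(3*(1/3) + G*(-1))/2 = -(1 - G)/2 = -1/2 + G/2)
(O + t(-5, T(-3, -3)))**2 = (129 + (-1/2 + (1/2)*(-5)))**2 = (129 + (-1/2 - 5/2))**2 = (129 - 3)**2 = 126**2 = 15876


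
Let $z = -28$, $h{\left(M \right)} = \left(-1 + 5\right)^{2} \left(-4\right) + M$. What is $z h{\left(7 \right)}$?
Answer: $1596$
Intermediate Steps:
$h{\left(M \right)} = -64 + M$ ($h{\left(M \right)} = 4^{2} \left(-4\right) + M = 16 \left(-4\right) + M = -64 + M$)
$z h{\left(7 \right)} = - 28 \left(-64 + 7\right) = \left(-28\right) \left(-57\right) = 1596$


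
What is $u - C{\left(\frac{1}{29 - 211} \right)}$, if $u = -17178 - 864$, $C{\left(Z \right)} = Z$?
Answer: $- \frac{3283643}{182} \approx -18042.0$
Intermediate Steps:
$u = -18042$
$u - C{\left(\frac{1}{29 - 211} \right)} = -18042 - \frac{1}{29 - 211} = -18042 - \frac{1}{-182} = -18042 - - \frac{1}{182} = -18042 + \frac{1}{182} = - \frac{3283643}{182}$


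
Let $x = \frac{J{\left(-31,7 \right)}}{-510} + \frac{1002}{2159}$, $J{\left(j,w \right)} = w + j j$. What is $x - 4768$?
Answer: $- \frac{154458118}{32385} \approx -4769.4$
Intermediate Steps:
$J{\left(j,w \right)} = w + j^{2}$
$x = - \frac{46438}{32385}$ ($x = \frac{7 + \left(-31\right)^{2}}{-510} + \frac{1002}{2159} = \left(7 + 961\right) \left(- \frac{1}{510}\right) + 1002 \cdot \frac{1}{2159} = 968 \left(- \frac{1}{510}\right) + \frac{1002}{2159} = - \frac{484}{255} + \frac{1002}{2159} = - \frac{46438}{32385} \approx -1.4339$)
$x - 4768 = - \frac{46438}{32385} - 4768 = - \frac{154458118}{32385}$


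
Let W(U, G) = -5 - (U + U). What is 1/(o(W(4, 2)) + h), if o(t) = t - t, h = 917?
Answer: 1/917 ≈ 0.0010905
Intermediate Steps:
W(U, G) = -5 - 2*U
o(t) = 0
1/(o(W(4, 2)) + h) = 1/(0 + 917) = 1/917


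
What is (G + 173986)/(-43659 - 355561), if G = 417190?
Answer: -147794/99805 ≈ -1.4808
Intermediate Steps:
(G + 173986)/(-43659 - 355561) = (417190 + 173986)/(-43659 - 355561) = 591176/(-399220) = 591176*(-1/399220) = -147794/99805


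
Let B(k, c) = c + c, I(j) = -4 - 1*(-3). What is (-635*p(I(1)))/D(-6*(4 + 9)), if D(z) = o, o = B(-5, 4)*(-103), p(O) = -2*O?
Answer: 635/412 ≈ 1.5413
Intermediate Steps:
I(j) = -1 (I(j) = -4 + 3 = -1)
B(k, c) = 2*c
o = -824 (o = (2*4)*(-103) = 8*(-103) = -824)
D(z) = -824
(-635*p(I(1)))/D(-6*(4 + 9)) = -(-1270)*(-1)/(-824) = -635*2*(-1/824) = -1270*(-1/824) = 635/412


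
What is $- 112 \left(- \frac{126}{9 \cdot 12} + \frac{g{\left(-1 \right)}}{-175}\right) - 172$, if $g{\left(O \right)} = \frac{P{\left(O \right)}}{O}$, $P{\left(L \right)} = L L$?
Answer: $- \frac{3148}{75} \approx -41.973$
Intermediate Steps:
$P{\left(L \right)} = L^{2}$
$g{\left(O \right)} = O$ ($g{\left(O \right)} = \frac{O^{2}}{O} = O$)
$- 112 \left(- \frac{126}{9 \cdot 12} + \frac{g{\left(-1 \right)}}{-175}\right) - 172 = - 112 \left(- \frac{126}{9 \cdot 12} - \frac{1}{-175}\right) - 172 = - 112 \left(- \frac{126}{108} - - \frac{1}{175}\right) - 172 = - 112 \left(\left(-126\right) \frac{1}{108} + \frac{1}{175}\right) - 172 = - 112 \left(- \frac{7}{6} + \frac{1}{175}\right) - 172 = \left(-112\right) \left(- \frac{1219}{1050}\right) - 172 = \frac{9752}{75} - 172 = - \frac{3148}{75}$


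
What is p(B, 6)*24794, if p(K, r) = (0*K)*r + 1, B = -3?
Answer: 24794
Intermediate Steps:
p(K, r) = 1 (p(K, r) = 0*r + 1 = 0 + 1 = 1)
p(B, 6)*24794 = 1*24794 = 24794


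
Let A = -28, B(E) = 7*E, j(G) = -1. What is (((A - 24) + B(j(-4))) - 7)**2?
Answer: 4356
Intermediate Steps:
(((A - 24) + B(j(-4))) - 7)**2 = (((-28 - 24) + 7*(-1)) - 7)**2 = ((-52 - 7) - 7)**2 = (-59 - 7)**2 = (-66)**2 = 4356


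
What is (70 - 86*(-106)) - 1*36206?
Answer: -27020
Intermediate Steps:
(70 - 86*(-106)) - 1*36206 = (70 + 9116) - 36206 = 9186 - 36206 = -27020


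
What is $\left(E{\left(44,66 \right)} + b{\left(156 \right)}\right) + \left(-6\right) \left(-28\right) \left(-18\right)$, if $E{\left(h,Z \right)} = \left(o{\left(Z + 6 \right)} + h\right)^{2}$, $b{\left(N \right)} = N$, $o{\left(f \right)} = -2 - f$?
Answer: $-1968$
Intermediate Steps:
$E{\left(h,Z \right)} = \left(-8 + h - Z\right)^{2}$ ($E{\left(h,Z \right)} = \left(\left(-2 - \left(Z + 6\right)\right) + h\right)^{2} = \left(\left(-2 - \left(6 + Z\right)\right) + h\right)^{2} = \left(\left(-8 - Z\right) + h\right)^{2} = \left(-8 + h - Z\right)^{2}$)
$\left(E{\left(44,66 \right)} + b{\left(156 \right)}\right) + \left(-6\right) \left(-28\right) \left(-18\right) = \left(\left(8 + 66 - 44\right)^{2} + 156\right) + \left(-6\right) \left(-28\right) \left(-18\right) = \left(\left(8 + 66 - 44\right)^{2} + 156\right) + 168 \left(-18\right) = \left(30^{2} + 156\right) - 3024 = \left(900 + 156\right) - 3024 = 1056 - 3024 = -1968$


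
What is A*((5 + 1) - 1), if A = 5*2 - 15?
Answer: -25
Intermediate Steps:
A = -5 (A = 10 - 15 = -5)
A*((5 + 1) - 1) = -5*((5 + 1) - 1) = -5*(6 - 1) = -5*5 = -25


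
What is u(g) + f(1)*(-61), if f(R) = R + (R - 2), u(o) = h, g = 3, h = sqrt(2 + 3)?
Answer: sqrt(5) ≈ 2.2361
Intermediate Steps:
h = sqrt(5) ≈ 2.2361
u(o) = sqrt(5)
f(R) = -2 + 2*R (f(R) = R + (-2 + R) = -2 + 2*R)
u(g) + f(1)*(-61) = sqrt(5) + (-2 + 2*1)*(-61) = sqrt(5) + (-2 + 2)*(-61) = sqrt(5) + 0*(-61) = sqrt(5) + 0 = sqrt(5)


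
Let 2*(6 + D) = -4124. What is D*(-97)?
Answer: 200596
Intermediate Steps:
D = -2068 (D = -6 + (½)*(-4124) = -6 - 2062 = -2068)
D*(-97) = -2068*(-97) = 200596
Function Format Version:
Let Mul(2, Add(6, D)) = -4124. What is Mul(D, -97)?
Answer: 200596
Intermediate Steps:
D = -2068 (D = Add(-6, Mul(Rational(1, 2), -4124)) = Add(-6, -2062) = -2068)
Mul(D, -97) = Mul(-2068, -97) = 200596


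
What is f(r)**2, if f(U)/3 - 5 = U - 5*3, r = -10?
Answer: 3600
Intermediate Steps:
f(U) = -30 + 3*U (f(U) = 15 + 3*(U - 5*3) = 15 + 3*(U - 15) = 15 + 3*(-15 + U) = 15 + (-45 + 3*U) = -30 + 3*U)
f(r)**2 = (-30 + 3*(-10))**2 = (-30 - 30)**2 = (-60)**2 = 3600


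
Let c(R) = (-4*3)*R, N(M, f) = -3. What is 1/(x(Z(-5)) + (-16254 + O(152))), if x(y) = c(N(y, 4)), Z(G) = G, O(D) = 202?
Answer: -1/16016 ≈ -6.2438e-5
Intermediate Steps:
c(R) = -12*R
x(y) = 36 (x(y) = -12*(-3) = 36)
1/(x(Z(-5)) + (-16254 + O(152))) = 1/(36 + (-16254 + 202)) = 1/(36 - 16052) = 1/(-16016) = -1/16016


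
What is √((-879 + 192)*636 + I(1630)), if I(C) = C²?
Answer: 8*√34687 ≈ 1490.0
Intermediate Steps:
√((-879 + 192)*636 + I(1630)) = √((-879 + 192)*636 + 1630²) = √(-687*636 + 2656900) = √(-436932 + 2656900) = √2219968 = 8*√34687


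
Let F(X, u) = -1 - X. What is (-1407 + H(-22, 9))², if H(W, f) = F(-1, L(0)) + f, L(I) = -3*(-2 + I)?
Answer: 1954404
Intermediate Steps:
L(I) = 6 - 3*I
H(W, f) = f (H(W, f) = (-1 - 1*(-1)) + f = (-1 + 1) + f = 0 + f = f)
(-1407 + H(-22, 9))² = (-1407 + 9)² = (-1398)² = 1954404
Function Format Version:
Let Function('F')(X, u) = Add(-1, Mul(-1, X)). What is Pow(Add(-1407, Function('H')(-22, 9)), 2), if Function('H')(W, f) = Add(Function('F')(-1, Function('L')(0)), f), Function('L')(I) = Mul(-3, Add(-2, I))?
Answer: 1954404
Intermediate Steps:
Function('L')(I) = Add(6, Mul(-3, I))
Function('H')(W, f) = f (Function('H')(W, f) = Add(Add(-1, Mul(-1, -1)), f) = Add(Add(-1, 1), f) = Add(0, f) = f)
Pow(Add(-1407, Function('H')(-22, 9)), 2) = Pow(Add(-1407, 9), 2) = Pow(-1398, 2) = 1954404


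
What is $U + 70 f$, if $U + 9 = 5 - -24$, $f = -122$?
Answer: $-8520$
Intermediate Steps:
$U = 20$ ($U = -9 + \left(5 - -24\right) = -9 + \left(5 + 24\right) = -9 + 29 = 20$)
$U + 70 f = 20 + 70 \left(-122\right) = 20 - 8540 = -8520$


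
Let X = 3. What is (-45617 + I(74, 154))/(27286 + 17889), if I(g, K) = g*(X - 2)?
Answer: -45543/45175 ≈ -1.0081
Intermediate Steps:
I(g, K) = g (I(g, K) = g*(3 - 2) = g*1 = g)
(-45617 + I(74, 154))/(27286 + 17889) = (-45617 + 74)/(27286 + 17889) = -45543/45175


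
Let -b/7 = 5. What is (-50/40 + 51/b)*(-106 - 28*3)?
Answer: 7201/14 ≈ 514.36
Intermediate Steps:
b = -35 (b = -7*5 = -35)
(-50/40 + 51/b)*(-106 - 28*3) = (-50/40 + 51/(-35))*(-106 - 28*3) = (-50*1/40 + 51*(-1/35))*(-106 - 84) = (-5/4 - 51/35)*(-190) = -379/140*(-190) = 7201/14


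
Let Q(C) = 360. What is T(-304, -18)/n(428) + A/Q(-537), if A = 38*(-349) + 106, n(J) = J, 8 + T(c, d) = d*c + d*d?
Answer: -221693/9630 ≈ -23.021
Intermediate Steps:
T(c, d) = -8 + d² + c*d (T(c, d) = -8 + (d*c + d*d) = -8 + (c*d + d²) = -8 + (d² + c*d) = -8 + d² + c*d)
A = -13156 (A = -13262 + 106 = -13156)
T(-304, -18)/n(428) + A/Q(-537) = (-8 + (-18)² - 304*(-18))/428 - 13156/360 = (-8 + 324 + 5472)*(1/428) - 13156*1/360 = 5788*(1/428) - 3289/90 = 1447/107 - 3289/90 = -221693/9630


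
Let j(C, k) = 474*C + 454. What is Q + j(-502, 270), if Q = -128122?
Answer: -365616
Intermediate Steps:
j(C, k) = 454 + 474*C
Q + j(-502, 270) = -128122 + (454 + 474*(-502)) = -128122 + (454 - 237948) = -128122 - 237494 = -365616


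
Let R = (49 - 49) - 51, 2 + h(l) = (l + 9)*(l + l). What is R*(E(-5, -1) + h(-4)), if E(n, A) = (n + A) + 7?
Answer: 2091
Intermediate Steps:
h(l) = -2 + 2*l*(9 + l) (h(l) = -2 + (l + 9)*(l + l) = -2 + (9 + l)*(2*l) = -2 + 2*l*(9 + l))
E(n, A) = 7 + A + n (E(n, A) = (A + n) + 7 = 7 + A + n)
R = -51 (R = 0 - 51 = -51)
R*(E(-5, -1) + h(-4)) = -51*((7 - 1 - 5) + (-2 + 2*(-4)² + 18*(-4))) = -51*(1 + (-2 + 2*16 - 72)) = -51*(1 + (-2 + 32 - 72)) = -51*(1 - 42) = -51*(-41) = 2091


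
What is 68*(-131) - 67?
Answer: -8975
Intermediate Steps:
68*(-131) - 67 = -8908 - 67 = -8975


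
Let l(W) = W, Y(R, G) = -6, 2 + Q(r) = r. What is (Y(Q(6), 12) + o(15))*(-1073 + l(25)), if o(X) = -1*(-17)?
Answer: -11528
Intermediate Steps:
Q(r) = -2 + r
o(X) = 17
(Y(Q(6), 12) + o(15))*(-1073 + l(25)) = (-6 + 17)*(-1073 + 25) = 11*(-1048) = -11528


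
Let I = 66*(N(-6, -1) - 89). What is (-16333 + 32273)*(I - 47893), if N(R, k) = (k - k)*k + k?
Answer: -858098020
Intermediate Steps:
N(R, k) = k (N(R, k) = 0*k + k = 0 + k = k)
I = -5940 (I = 66*(-1 - 89) = 66*(-90) = -5940)
(-16333 + 32273)*(I - 47893) = (-16333 + 32273)*(-5940 - 47893) = 15940*(-53833) = -858098020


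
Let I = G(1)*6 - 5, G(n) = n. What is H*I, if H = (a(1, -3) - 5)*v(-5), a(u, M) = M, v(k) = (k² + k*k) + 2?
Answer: -416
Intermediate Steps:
v(k) = 2 + 2*k² (v(k) = (k² + k²) + 2 = 2*k² + 2 = 2 + 2*k²)
I = 1 (I = 1*6 - 5 = 6 - 5 = 1)
H = -416 (H = (-3 - 5)*(2 + 2*(-5)²) = -8*(2 + 2*25) = -8*(2 + 50) = -8*52 = -416)
H*I = -416*1 = -416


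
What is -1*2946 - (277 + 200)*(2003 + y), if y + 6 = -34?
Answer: -939297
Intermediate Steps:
y = -40 (y = -6 - 34 = -40)
-1*2946 - (277 + 200)*(2003 + y) = -1*2946 - (277 + 200)*(2003 - 40) = -2946 - 477*1963 = -2946 - 1*936351 = -2946 - 936351 = -939297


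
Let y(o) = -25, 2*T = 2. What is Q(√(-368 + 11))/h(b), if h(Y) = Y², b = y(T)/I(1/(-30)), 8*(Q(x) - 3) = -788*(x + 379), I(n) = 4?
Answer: -597256/625 - 1576*I*√357/625 ≈ -955.61 - 47.644*I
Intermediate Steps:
T = 1 (T = (½)*2 = 1)
Q(x) = -74657/2 - 197*x/2 (Q(x) = 3 + (-788*(x + 379))/8 = 3 + (-788*(379 + x))/8 = 3 + (-298652 - 788*x)/8 = 3 + (-74663/2 - 197*x/2) = -74657/2 - 197*x/2)
b = -25/4 ≈ -6.2500
Q(√(-368 + 11))/h(b) = (-74657/2 - 197*√(-368 + 11)/2)/((-25/4)²) = (-74657/2 - 197*I*√357/2)/(625/16) = (-74657/2 - 197*I*√357/2)*(16/625) = -597256/625 - 1576*I*√357/625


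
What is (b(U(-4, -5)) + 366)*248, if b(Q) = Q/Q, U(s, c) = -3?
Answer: 91016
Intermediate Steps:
b(Q) = 1
(b(U(-4, -5)) + 366)*248 = (1 + 366)*248 = 367*248 = 91016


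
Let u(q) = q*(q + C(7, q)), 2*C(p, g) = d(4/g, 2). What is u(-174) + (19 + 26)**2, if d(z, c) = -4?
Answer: 32649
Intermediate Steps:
C(p, g) = -2 (C(p, g) = (1/2)*(-4) = -2)
u(q) = q*(-2 + q) (u(q) = q*(q - 2) = q*(-2 + q))
u(-174) + (19 + 26)**2 = -174*(-2 - 174) + (19 + 26)**2 = -174*(-176) + 45**2 = 30624 + 2025 = 32649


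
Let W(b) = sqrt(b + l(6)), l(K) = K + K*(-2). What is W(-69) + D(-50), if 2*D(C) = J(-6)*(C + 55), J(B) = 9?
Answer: 45/2 + 5*I*sqrt(3) ≈ 22.5 + 8.6602*I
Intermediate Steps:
l(K) = -K (l(K) = K - 2*K = -K)
D(C) = 495/2 + 9*C/2 (D(C) = (9*(C + 55))/2 = (9*(55 + C))/2 = (495 + 9*C)/2 = 495/2 + 9*C/2)
W(b) = sqrt(-6 + b) (W(b) = sqrt(b - 1*6) = sqrt(b - 6) = sqrt(-6 + b))
W(-69) + D(-50) = sqrt(-6 - 69) + (495/2 + (9/2)*(-50)) = sqrt(-75) + (495/2 - 225) = 5*I*sqrt(3) + 45/2 = 45/2 + 5*I*sqrt(3)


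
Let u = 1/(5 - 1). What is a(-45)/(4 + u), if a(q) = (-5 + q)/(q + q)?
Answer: 20/153 ≈ 0.13072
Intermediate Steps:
u = 1/4 ≈ 0.25000
a(q) = (-5 + q)/(2*q) (a(q) = (-5 + q)/((2*q)) = (-5 + q)*(1/(2*q)) = (-5 + q)/(2*q))
a(-45)/(4 + u) = ((1/2)*(-5 - 45)/(-45))/(4 + 1/4) = ((1/2)*(-1/45)*(-50))/(17/4) = (5/9)*(4/17) = 20/153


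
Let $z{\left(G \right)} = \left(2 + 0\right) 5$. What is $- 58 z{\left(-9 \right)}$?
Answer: $-580$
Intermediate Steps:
$z{\left(G \right)} = 10$ ($z{\left(G \right)} = 2 \cdot 5 = 10$)
$- 58 z{\left(-9 \right)} = \left(-58\right) 10 = -580$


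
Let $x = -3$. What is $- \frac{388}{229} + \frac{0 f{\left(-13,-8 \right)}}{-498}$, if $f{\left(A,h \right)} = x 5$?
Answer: $- \frac{388}{229} \approx -1.6943$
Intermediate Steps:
$f{\left(A,h \right)} = -15$ ($f{\left(A,h \right)} = \left(-3\right) 5 = -15$)
$- \frac{388}{229} + \frac{0 f{\left(-13,-8 \right)}}{-498} = - \frac{388}{229} + \frac{0 \left(-15\right)}{-498} = \left(-388\right) \frac{1}{229} + 0 \left(- \frac{1}{498}\right) = - \frac{388}{229} + 0 = - \frac{388}{229}$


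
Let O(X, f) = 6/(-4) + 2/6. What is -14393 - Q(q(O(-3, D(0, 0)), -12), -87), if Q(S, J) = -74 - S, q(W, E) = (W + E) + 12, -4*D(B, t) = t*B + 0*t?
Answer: -85921/6 ≈ -14320.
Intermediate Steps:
D(B, t) = -B*t/4 (D(B, t) = -(t*B + 0*t)/4 = -(B*t + 0)/4 = -B*t/4)
O(X, f) = -7/6 (O(X, f) = 6*(-¼) + 2*(⅙) = -3/2 + ⅓ = -7/6)
q(W, E) = 12 + E + W (q(W, E) = (E + W) + 12 = 12 + E + W)
-14393 - Q(q(O(-3, D(0, 0)), -12), -87) = -14393 - (-74 - (12 - 12 - 7/6)) = -14393 - (-74 - 1*(-7/6)) = -14393 - (-74 + 7/6) = -14393 - 1*(-437/6) = -14393 + 437/6 = -85921/6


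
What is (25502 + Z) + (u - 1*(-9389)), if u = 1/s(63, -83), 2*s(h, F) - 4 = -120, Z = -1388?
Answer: 1943173/58 ≈ 33503.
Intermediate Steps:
s(h, F) = -58 (s(h, F) = 2 + (1/2)*(-120) = 2 - 60 = -58)
u = -1/58 (u = 1/(-58) = -1/58 ≈ -0.017241)
(25502 + Z) + (u - 1*(-9389)) = (25502 - 1388) + (-1/58 - 1*(-9389)) = 24114 + (-1/58 + 9389) = 24114 + 544561/58 = 1943173/58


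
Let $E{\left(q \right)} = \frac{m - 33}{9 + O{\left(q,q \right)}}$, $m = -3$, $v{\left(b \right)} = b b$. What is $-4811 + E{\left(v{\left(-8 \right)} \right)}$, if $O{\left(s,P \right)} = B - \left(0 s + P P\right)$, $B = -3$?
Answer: $- \frac{9838477}{2045} \approx -4811.0$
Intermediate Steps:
$v{\left(b \right)} = b^{2}$
$O{\left(s,P \right)} = -3 - P^{2}$ ($O{\left(s,P \right)} = -3 - \left(0 s + P P\right) = -3 - \left(0 + P^{2}\right) = -3 - P^{2}$)
$E{\left(q \right)} = - \frac{36}{6 - q^{2}}$ ($E{\left(q \right)} = \frac{-3 - 33}{9 - \left(3 + q^{2}\right)} = - \frac{36}{6 - q^{2}}$)
$-4811 + E{\left(v{\left(-8 \right)} \right)} = -4811 + \frac{36}{-6 + \left(\left(-8\right)^{2}\right)^{2}} = -4811 + \frac{36}{-6 + 64^{2}} = -4811 + \frac{36}{-6 + 4096} = -4811 + \frac{36}{4090} = -4811 + 36 \cdot \frac{1}{4090} = -4811 + \frac{18}{2045} = - \frac{9838477}{2045}$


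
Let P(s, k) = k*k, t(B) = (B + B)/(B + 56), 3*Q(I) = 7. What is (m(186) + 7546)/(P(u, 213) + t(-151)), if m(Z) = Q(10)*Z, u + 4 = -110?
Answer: 758100/4310357 ≈ 0.17588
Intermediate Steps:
u = -114 (u = -4 - 110 = -114)
Q(I) = 7/3 (Q(I) = (⅓)*7 = 7/3)
t(B) = 2*B/(56 + B) (t(B) = (2*B)/(56 + B) = 2*B/(56 + B))
P(s, k) = k²
m(Z) = 7*Z/3
(m(186) + 7546)/(P(u, 213) + t(-151)) = ((7/3)*186 + 7546)/(213² + 2*(-151)/(56 - 151)) = (434 + 7546)/(45369 + 2*(-151)/(-95)) = 7980/(45369 + 2*(-151)*(-1/95)) = 7980/(45369 + 302/95) = 7980/(4310357/95) = 7980*(95/4310357) = 758100/4310357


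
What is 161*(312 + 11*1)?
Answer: 52003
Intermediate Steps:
161*(312 + 11*1) = 161*(312 + 11) = 161*323 = 52003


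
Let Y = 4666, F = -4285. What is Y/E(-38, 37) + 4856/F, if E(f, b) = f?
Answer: -10089169/81415 ≈ -123.92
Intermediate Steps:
Y/E(-38, 37) + 4856/F = 4666/(-38) + 4856/(-4285) = 4666*(-1/38) + 4856*(-1/4285) = -2333/19 - 4856/4285 = -10089169/81415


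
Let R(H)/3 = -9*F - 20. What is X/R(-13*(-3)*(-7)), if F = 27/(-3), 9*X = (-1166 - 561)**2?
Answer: 2982529/1647 ≈ 1810.9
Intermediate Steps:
X = 2982529/9 (X = (-1166 - 561)**2/9 = (1/9)*(-1727)**2 = (1/9)*2982529 = 2982529/9 ≈ 3.3139e+5)
F = -9 (F = 27*(-1/3) = -9)
R(H) = 183 (R(H) = 3*(-9*(-9) - 20) = 3*(81 - 20) = 3*61 = 183)
X/R(-13*(-3)*(-7)) = (2982529/9)/183 = (2982529/9)*(1/183) = 2982529/1647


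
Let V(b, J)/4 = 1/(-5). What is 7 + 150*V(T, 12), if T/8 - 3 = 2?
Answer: -113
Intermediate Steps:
T = 40 (T = 24 + 8*2 = 24 + 16 = 40)
V(b, J) = -4/5 (V(b, J) = 4/(-5) = 4*(-1/5) = -4/5)
7 + 150*V(T, 12) = 7 + 150*(-4/5) = 7 - 120 = -113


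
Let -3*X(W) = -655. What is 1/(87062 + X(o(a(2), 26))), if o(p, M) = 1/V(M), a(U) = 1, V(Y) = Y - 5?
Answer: 3/261841 ≈ 1.1457e-5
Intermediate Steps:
V(Y) = -5 + Y
o(p, M) = 1/(-5 + M)
X(W) = 655/3 (X(W) = -⅓*(-655) = 655/3)
1/(87062 + X(o(a(2), 26))) = 1/(87062 + 655/3) = 1/(261841/3) = 3/261841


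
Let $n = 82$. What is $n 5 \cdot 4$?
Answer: $1640$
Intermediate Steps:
$n 5 \cdot 4 = 82 \cdot 5 \cdot 4 = 410 \cdot 4 = 1640$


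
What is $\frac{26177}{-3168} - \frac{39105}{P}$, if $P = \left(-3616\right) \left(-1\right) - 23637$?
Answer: $- \frac{400205077}{63426528} \approx -6.3097$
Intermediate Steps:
$P = -20021$ ($P = 3616 - 23637 = -20021$)
$\frac{26177}{-3168} - \frac{39105}{P} = \frac{26177}{-3168} - \frac{39105}{-20021} = 26177 \left(- \frac{1}{3168}\right) - - \frac{39105}{20021} = - \frac{26177}{3168} + \frac{39105}{20021} = - \frac{400205077}{63426528}$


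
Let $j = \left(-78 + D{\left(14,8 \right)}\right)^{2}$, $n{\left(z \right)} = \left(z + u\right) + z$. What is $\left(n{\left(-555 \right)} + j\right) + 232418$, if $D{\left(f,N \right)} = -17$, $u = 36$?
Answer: $240369$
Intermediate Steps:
$n{\left(z \right)} = 36 + 2 z$ ($n{\left(z \right)} = \left(z + 36\right) + z = \left(36 + z\right) + z = 36 + 2 z$)
$j = 9025$ ($j = \left(-78 - 17\right)^{2} = \left(-95\right)^{2} = 9025$)
$\left(n{\left(-555 \right)} + j\right) + 232418 = \left(\left(36 + 2 \left(-555\right)\right) + 9025\right) + 232418 = \left(\left(36 - 1110\right) + 9025\right) + 232418 = \left(-1074 + 9025\right) + 232418 = 7951 + 232418 = 240369$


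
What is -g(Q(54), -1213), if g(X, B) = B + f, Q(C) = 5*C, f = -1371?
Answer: 2584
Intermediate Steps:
g(X, B) = -1371 + B (g(X, B) = B - 1371 = -1371 + B)
-g(Q(54), -1213) = -(-1371 - 1213) = -1*(-2584) = 2584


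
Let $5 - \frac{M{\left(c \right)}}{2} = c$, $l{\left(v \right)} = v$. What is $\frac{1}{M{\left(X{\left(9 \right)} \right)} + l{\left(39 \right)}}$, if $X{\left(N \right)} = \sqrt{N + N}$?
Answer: $\frac{49}{2329} + \frac{6 \sqrt{2}}{2329} \approx 0.024682$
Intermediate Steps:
$X{\left(N \right)} = \sqrt{2} \sqrt{N}$ ($X{\left(N \right)} = \sqrt{2 N} = \sqrt{2} \sqrt{N}$)
$M{\left(c \right)} = 10 - 2 c$
$\frac{1}{M{\left(X{\left(9 \right)} \right)} + l{\left(39 \right)}} = \frac{1}{\left(10 - 2 \sqrt{2} \sqrt{9}\right) + 39} = \frac{1}{\left(10 - 2 \sqrt{2} \cdot 3\right) + 39} = \frac{1}{\left(10 - 2 \cdot 3 \sqrt{2}\right) + 39} = \frac{1}{\left(10 - 6 \sqrt{2}\right) + 39} = \frac{1}{49 - 6 \sqrt{2}}$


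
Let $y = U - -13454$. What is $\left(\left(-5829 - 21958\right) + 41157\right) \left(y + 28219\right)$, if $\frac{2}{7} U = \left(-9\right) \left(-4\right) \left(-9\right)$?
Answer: $542006430$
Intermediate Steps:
$U = -1134$ ($U = \frac{7 \left(-9\right) \left(-4\right) \left(-9\right)}{2} = \frac{7 \cdot 36 \left(-9\right)}{2} = \frac{7}{2} \left(-324\right) = -1134$)
$y = 12320$ ($y = -1134 - -13454 = -1134 + 13454 = 12320$)
$\left(\left(-5829 - 21958\right) + 41157\right) \left(y + 28219\right) = \left(\left(-5829 - 21958\right) + 41157\right) \left(12320 + 28219\right) = \left(\left(-5829 - 21958\right) + 41157\right) 40539 = \left(-27787 + 41157\right) 40539 = 13370 \cdot 40539 = 542006430$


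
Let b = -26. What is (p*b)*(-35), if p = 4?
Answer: 3640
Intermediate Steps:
(p*b)*(-35) = (4*(-26))*(-35) = -104*(-35) = 3640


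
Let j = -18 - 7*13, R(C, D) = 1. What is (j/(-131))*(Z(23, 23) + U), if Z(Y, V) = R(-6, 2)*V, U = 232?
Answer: 27795/131 ≈ 212.18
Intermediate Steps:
Z(Y, V) = V (Z(Y, V) = 1*V = V)
j = -109 (j = -18 - 91 = -109)
(j/(-131))*(Z(23, 23) + U) = (-109/(-131))*(23 + 232) = -109*(-1/131)*255 = (109/131)*255 = 27795/131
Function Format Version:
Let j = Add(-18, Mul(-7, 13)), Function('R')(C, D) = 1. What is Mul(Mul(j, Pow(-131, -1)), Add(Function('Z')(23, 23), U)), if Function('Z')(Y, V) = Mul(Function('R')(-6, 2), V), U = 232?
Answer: Rational(27795, 131) ≈ 212.18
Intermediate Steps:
Function('Z')(Y, V) = V (Function('Z')(Y, V) = Mul(1, V) = V)
j = -109 (j = Add(-18, -91) = -109)
Mul(Mul(j, Pow(-131, -1)), Add(Function('Z')(23, 23), U)) = Mul(Mul(-109, Pow(-131, -1)), Add(23, 232)) = Mul(Mul(-109, Rational(-1, 131)), 255) = Mul(Rational(109, 131), 255) = Rational(27795, 131)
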